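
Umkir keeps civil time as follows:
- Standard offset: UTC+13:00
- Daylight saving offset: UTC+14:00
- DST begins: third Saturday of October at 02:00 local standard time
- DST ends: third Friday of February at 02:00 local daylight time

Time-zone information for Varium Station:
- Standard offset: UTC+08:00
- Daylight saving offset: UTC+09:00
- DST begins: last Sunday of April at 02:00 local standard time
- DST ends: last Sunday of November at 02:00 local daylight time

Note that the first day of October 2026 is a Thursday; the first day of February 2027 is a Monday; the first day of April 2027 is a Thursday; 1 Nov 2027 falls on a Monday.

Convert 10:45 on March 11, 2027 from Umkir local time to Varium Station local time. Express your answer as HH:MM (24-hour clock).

1 October 2026 is a Thursday, so the first Saturday is October 3 and the third is October 17.
1 February 2027 is a Monday, so the first Friday is February 5 and the third is February 19.
Daylight saving runs 17 October 2026 – 19 February 2027; March 11, 2027 is outside that window, so Umkir is on standard time at UTC+13:00.
10:45 Umkir − 13h = 21:45 UTC (rolling into the previous day, 10 March 2027).
1 April 2027 is a Thursday, so Sundays fall on 4, 11, 18, 25; the last is April 25.
1 November 2027 is a Monday, so Sundays fall on 7, 14, 21, 28; the last is November 28.
At the standard offset (UTC+08:00), 21:45 UTC + 8h = 05:45 Varium Station standard time (rolling into the next day, 11 March 2027).
The standard-time date in Varium Station, March 11, 2027, does not fall between 25 April and 28 November, so daylight saving is not in effect and Varium Station is at UTC+08:00.
21:45 UTC + 8h = 05:45 Varium Station (rolling into the next day, 11 March 2027).

05:45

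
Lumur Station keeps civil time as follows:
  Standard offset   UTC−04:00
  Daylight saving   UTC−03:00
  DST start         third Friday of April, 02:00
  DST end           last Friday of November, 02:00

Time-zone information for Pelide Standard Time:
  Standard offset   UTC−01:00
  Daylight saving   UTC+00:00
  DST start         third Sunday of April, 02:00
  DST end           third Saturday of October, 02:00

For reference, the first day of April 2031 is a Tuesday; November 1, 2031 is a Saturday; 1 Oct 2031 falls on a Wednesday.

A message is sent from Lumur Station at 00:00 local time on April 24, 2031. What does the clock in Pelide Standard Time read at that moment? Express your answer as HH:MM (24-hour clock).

03:00

1 April 2031 is a Tuesday, so the first Friday is April 4 and the third is April 18.
1 November 2031 is a Saturday, so Fridays fall on 7, 14, 21, 28; the last is November 28.
April 24, 2031 falls between 18 April and 28 November, so daylight saving is in effect and Lumur Station is at UTC−03:00.
00:00 Lumur Station + 3h = 03:00 UTC.
1 April 2031 is a Tuesday, so the first Sunday is April 6 and the third is April 20.
1 October 2031 is a Wednesday, so the first Saturday is October 4 and the third is October 18.
At the standard offset (UTC−01:00), 03:00 UTC − 1h = 02:00 Pelide Standard Time standard time.
The standard-time date in Pelide Standard Time, April 24, 2031, falls between 20 April and 18 October, so daylight saving is in effect and Pelide Standard Time is at UTC+00:00.
03:00 UTC + 0h = 03:00 Pelide Standard Time.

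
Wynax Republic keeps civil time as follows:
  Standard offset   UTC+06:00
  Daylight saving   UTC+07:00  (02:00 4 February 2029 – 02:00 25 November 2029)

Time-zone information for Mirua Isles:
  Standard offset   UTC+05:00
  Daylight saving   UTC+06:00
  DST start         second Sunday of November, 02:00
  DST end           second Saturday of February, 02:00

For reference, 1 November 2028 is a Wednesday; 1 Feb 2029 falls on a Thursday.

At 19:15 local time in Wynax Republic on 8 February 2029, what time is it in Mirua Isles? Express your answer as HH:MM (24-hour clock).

Daylight saving runs 4 February – 25 November; 8 February 2029 is inside that window, so Wynax Republic is at UTC+07:00.
19:15 Wynax Republic − 7h = 12:15 UTC.
1 November 2028 is a Wednesday, so the first Sunday is November 5 and the second is November 12.
1 February 2029 is a Thursday, so the first Saturday is February 3 and the second is February 10.
At the standard offset (UTC+05:00), 12:15 UTC + 5h = 17:15 Mirua Isles standard time.
The standard-time date in Mirua Isles, 8 February 2029, lies within the daylight-saving period (12 November 2028 – 10 February 2029), so Mirua Isles is on daylight time, UTC+06:00.
12:15 UTC + 6h = 18:15 Mirua Isles.

18:15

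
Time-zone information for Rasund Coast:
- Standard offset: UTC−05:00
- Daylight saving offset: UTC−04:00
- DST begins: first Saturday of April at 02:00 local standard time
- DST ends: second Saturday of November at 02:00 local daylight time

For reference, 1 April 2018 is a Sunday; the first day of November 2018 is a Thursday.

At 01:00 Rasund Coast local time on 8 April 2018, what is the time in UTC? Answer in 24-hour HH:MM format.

1 April 2018 is a Sunday, so the first Saturday is April 7.
1 November 2018 is a Thursday, so the first Saturday is November 3 and the second is November 10.
8 April 2018 lies within the daylight-saving period (7 April – 10 November), so Rasund Coast is on daylight time, UTC−04:00.
01:00 local + 4h = 05:00 UTC.

05:00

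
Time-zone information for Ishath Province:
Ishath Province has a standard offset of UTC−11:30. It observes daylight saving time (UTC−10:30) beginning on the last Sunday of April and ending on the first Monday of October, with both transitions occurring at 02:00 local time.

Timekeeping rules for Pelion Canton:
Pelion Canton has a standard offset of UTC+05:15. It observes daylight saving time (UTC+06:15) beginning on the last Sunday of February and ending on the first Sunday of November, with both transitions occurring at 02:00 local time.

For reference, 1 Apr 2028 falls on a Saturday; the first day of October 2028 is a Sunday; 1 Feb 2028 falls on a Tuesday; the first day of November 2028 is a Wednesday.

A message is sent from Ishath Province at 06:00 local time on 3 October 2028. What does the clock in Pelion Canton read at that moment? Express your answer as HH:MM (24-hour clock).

23:45

1 April 2028 is a Saturday, so Sundays fall on 2, 9, 16, 23, 30; the last is April 30.
1 October 2028 is a Sunday, so the first Monday is October 2.
3 October 2028 does not fall between 30 April and 2 October, so daylight saving is not in effect and Ishath Province is at UTC−11:30.
06:00 Ishath Province + 11h30m = 17:30 UTC.
1 February 2028 is a Tuesday, so Sundays fall on 6, 13, 20, 27; the last is February 27.
1 November 2028 is a Wednesday, so the first Sunday is November 5.
At the standard offset (UTC+05:15), 17:30 UTC + 5h15m = 22:45 Pelion Canton standard time.
Daylight saving runs 27 February – 5 November; the standard-time date in Pelion Canton, 3 October 2028, is inside that window, so Pelion Canton is at UTC+06:15.
17:30 UTC + 6h15m = 23:45 Pelion Canton.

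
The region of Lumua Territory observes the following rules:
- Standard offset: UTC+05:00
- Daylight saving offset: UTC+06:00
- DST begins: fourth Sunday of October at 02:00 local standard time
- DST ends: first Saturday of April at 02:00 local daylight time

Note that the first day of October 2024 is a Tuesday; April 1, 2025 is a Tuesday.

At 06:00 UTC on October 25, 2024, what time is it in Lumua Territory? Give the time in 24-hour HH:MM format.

11:00

1 October 2024 is a Tuesday, so the first Sunday is October 6 and the fourth is October 27.
1 April 2025 is a Tuesday, so the first Saturday is April 5.
At the standard offset (UTC+05:00), 06:00 UTC + 5h = 11:00 Lumua Territory standard time.
Daylight saving runs 27 October 2024 – 5 April 2025; the standard-time date in Lumua Territory, October 25, 2024, is outside that window, so Lumua Territory is on standard time at UTC+05:00.
06:00 UTC + 5h = 11:00 local.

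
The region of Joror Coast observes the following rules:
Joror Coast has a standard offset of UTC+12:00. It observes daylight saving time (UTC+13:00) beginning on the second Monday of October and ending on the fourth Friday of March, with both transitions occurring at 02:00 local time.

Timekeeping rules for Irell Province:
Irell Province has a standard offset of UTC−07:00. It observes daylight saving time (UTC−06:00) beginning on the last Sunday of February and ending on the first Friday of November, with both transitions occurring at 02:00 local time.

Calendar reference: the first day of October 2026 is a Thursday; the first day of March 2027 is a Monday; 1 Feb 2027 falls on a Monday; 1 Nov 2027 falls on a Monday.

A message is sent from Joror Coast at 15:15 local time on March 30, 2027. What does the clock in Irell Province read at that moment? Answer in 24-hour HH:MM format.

1 October 2026 is a Thursday, so the first Monday is October 5 and the second is October 12.
1 March 2027 is a Monday, so the first Friday is March 5 and the fourth is March 26.
Daylight saving runs 12 October 2026 – 26 March 2027; March 30, 2027 is outside that window, so Joror Coast is on standard time at UTC+12:00.
15:15 Joror Coast − 12h = 03:15 UTC.
1 February 2027 is a Monday, so Sundays fall on 7, 14, 21, 28; the last is February 28.
1 November 2027 is a Monday, so the first Friday is November 5.
At the standard offset (UTC−07:00), 03:15 UTC − 7h = 20:15 Irell Province standard time (rolling into the previous day, 29 March 2027).
The standard-time date in Irell Province, March 29, 2027, lies within the daylight-saving period (28 February – 5 November), so Irell Province is on daylight time, UTC−06:00.
03:15 UTC − 6h = 21:15 Irell Province (rolling into the previous day, 29 March 2027).

21:15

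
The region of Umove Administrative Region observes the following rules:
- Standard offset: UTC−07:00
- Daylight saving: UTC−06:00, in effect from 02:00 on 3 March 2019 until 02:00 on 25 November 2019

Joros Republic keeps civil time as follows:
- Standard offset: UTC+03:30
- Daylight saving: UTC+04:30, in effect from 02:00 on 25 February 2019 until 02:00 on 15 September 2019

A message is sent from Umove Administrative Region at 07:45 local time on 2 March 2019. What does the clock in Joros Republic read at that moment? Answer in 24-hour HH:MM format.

19:15

2 March 2019 is outside the daylight-saving period (3 March – 25 November), so Umove Administrative Region is on standard time, UTC−07:00.
07:45 Umove Administrative Region + 7h = 14:45 UTC.
At the standard offset (UTC+03:30), 14:45 UTC + 3h30m = 18:15 Joros Republic standard time.
The standard-time date in Joros Republic, 2 March 2019, lies within the daylight-saving period (25 February – 15 September), so Joros Republic is on daylight time, UTC+04:30.
14:45 UTC + 4h30m = 19:15 Joros Republic.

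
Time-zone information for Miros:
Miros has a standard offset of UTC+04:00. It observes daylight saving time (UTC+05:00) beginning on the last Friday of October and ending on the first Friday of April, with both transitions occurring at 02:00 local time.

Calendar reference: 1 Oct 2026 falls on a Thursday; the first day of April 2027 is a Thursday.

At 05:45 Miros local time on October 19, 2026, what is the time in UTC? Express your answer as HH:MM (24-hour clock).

01:45

1 October 2026 is a Thursday, so Fridays fall on 2, 9, 16, 23, 30; the last is October 30.
1 April 2027 is a Thursday, so the first Friday is April 2.
October 19, 2026 does not fall between 30 October 2026 and 2 April 2027, so daylight saving is not in effect and Miros is at UTC+04:00.
05:45 local − 4h = 01:45 UTC.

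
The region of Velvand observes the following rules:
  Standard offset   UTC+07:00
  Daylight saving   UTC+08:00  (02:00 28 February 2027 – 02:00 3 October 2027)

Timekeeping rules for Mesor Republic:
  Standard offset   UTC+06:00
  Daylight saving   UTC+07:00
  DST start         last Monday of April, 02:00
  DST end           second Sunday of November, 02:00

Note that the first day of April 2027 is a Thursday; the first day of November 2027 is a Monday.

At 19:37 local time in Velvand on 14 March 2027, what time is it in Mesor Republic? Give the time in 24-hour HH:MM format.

17:37

14 March 2027 lies within the daylight-saving period (28 February – 3 October), so Velvand is on daylight time, UTC+08:00.
19:37 Velvand − 8h = 11:37 UTC.
1 April 2027 is a Thursday, so Mondays fall on 5, 12, 19, 26; the last is April 26.
1 November 2027 is a Monday, so the first Sunday is November 7 and the second is November 14.
At the standard offset (UTC+06:00), 11:37 UTC + 6h = 17:37 Mesor Republic standard time.
The standard-time date in Mesor Republic, 14 March 2027, does not fall between 26 April and 14 November, so daylight saving is not in effect and Mesor Republic is at UTC+06:00.
11:37 UTC + 6h = 17:37 Mesor Republic.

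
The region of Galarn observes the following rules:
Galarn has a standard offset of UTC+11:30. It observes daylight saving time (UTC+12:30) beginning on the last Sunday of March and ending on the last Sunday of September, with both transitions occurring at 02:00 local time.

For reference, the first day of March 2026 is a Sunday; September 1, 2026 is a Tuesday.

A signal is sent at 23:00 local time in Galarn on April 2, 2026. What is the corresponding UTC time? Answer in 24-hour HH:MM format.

10:30

1 March 2026 is a Sunday, so Sundays fall on 1, 8, 15, 22, 29; the last is March 29.
1 September 2026 is a Tuesday, so Sundays fall on 6, 13, 20, 27; the last is September 27.
Daylight saving runs 29 March – 27 September; April 2, 2026 is inside that window, so Galarn is at UTC+12:30.
23:00 local − 12h30m = 10:30 UTC.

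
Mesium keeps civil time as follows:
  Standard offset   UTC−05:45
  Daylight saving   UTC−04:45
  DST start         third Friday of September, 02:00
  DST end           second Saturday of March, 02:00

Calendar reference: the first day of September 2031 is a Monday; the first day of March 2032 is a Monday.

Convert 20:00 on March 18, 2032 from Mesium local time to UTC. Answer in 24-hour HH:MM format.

1 September 2031 is a Monday, so the first Friday is September 5 and the third is September 19.
1 March 2032 is a Monday, so the first Saturday is March 6 and the second is March 13.
March 18, 2032 does not fall between 19 September 2031 and 13 March 2032, so daylight saving is not in effect and Mesium is at UTC−05:45.
20:00 local + 5h45m = 01:45 UTC (rolling into the next day, 19 March 2032).

01:45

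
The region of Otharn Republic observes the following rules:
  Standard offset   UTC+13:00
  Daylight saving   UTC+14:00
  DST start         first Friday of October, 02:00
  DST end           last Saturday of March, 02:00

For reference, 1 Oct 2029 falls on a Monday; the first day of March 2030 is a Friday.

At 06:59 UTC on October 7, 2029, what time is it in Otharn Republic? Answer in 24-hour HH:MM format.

20:59

1 October 2029 is a Monday, so the first Friday is October 5.
1 March 2030 is a Friday, so Saturdays fall on 2, 9, 16, 23, 30; the last is March 30.
At the standard offset (UTC+13:00), 06:59 UTC + 13h = 19:59 Otharn Republic standard time.
The standard-time date in Otharn Republic, October 7, 2029, lies within the daylight-saving period (5 October 2029 – 30 March 2030), so Otharn Republic is on daylight time, UTC+14:00.
06:59 UTC + 14h = 20:59 local.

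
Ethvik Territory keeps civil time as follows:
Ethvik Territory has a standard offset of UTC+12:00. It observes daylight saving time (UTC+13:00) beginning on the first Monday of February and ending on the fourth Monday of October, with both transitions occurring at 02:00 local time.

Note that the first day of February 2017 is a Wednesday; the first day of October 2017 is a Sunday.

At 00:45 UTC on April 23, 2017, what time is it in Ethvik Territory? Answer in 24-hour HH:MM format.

13:45

1 February 2017 is a Wednesday, so the first Monday is February 6.
1 October 2017 is a Sunday, so the first Monday is October 2 and the fourth is October 23.
At the standard offset (UTC+12:00), 00:45 UTC + 12h = 12:45 Ethvik Territory standard time.
The standard-time date in Ethvik Territory, April 23, 2017, falls between 6 February and 23 October, so daylight saving is in effect and Ethvik Territory is at UTC+13:00.
00:45 UTC + 13h = 13:45 local.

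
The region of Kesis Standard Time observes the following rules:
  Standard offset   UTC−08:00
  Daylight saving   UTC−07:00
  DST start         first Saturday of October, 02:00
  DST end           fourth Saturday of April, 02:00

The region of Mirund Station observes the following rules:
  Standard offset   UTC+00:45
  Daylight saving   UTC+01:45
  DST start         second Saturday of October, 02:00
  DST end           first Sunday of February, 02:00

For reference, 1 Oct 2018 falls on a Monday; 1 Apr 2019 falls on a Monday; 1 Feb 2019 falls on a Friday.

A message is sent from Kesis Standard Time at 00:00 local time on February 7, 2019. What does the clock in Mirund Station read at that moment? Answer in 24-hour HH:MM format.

07:45

1 October 2018 is a Monday, so the first Saturday is October 6.
1 April 2019 is a Monday, so the first Saturday is April 6 and the fourth is April 27.
February 7, 2019 lies within the daylight-saving period (6 October 2018 – 27 April 2019), so Kesis Standard Time is on daylight time, UTC−07:00.
00:00 Kesis Standard Time + 7h = 07:00 UTC.
1 October 2018 is a Monday, so the first Saturday is October 6 and the second is October 13.
1 February 2019 is a Friday, so the first Sunday is February 3.
At the standard offset (UTC+00:45), 07:00 UTC + 0h45m = 07:45 Mirund Station standard time.
The standard-time date in Mirund Station, February 7, 2019, does not fall between 13 October 2018 and 3 February 2019, so daylight saving is not in effect and Mirund Station is at UTC+00:45.
07:00 UTC + 0h45m = 07:45 Mirund Station.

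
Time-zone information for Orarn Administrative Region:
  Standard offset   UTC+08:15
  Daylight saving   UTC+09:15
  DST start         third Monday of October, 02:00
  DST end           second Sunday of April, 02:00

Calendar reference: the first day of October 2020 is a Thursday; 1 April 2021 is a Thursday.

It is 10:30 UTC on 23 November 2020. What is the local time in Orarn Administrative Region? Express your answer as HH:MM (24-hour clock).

1 October 2020 is a Thursday, so the first Monday is October 5 and the third is October 19.
1 April 2021 is a Thursday, so the first Sunday is April 4 and the second is April 11.
At the standard offset (UTC+08:15), 10:30 UTC + 8h15m = 18:45 Orarn Administrative Region standard time.
The standard-time date in Orarn Administrative Region, 23 November 2020, lies within the daylight-saving period (19 October 2020 – 11 April 2021), so Orarn Administrative Region is on daylight time, UTC+09:15.
10:30 UTC + 9h15m = 19:45 local.

19:45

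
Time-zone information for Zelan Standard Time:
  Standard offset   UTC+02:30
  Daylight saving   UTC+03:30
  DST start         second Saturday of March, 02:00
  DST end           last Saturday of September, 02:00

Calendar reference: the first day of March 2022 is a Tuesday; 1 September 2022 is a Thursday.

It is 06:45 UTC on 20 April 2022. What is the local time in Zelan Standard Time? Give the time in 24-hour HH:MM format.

1 March 2022 is a Tuesday, so the first Saturday is March 5 and the second is March 12.
1 September 2022 is a Thursday, so Saturdays fall on 3, 10, 17, 24; the last is September 24.
At the standard offset (UTC+02:30), 06:45 UTC + 2h30m = 09:15 Zelan Standard Time standard time.
The standard-time date in Zelan Standard Time, 20 April 2022, falls between 12 March and 24 September, so daylight saving is in effect and Zelan Standard Time is at UTC+03:30.
06:45 UTC + 3h30m = 10:15 local.

10:15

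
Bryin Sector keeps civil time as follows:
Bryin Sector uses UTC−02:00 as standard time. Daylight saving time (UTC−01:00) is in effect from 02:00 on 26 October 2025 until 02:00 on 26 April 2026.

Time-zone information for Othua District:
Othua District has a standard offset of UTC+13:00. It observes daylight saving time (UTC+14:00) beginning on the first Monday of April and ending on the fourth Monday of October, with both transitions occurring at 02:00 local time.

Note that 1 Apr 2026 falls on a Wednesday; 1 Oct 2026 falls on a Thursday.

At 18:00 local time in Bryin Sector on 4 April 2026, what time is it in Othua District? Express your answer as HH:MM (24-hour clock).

4 April 2026 falls between 26 October 2025 and 26 April 2026, so daylight saving is in effect and Bryin Sector is at UTC−01:00.
18:00 Bryin Sector + 1h = 19:00 UTC.
1 April 2026 is a Wednesday, so the first Monday is April 6.
1 October 2026 is a Thursday, so the first Monday is October 5 and the fourth is October 26.
At the standard offset (UTC+13:00), 19:00 UTC + 13h = 08:00 Othua District standard time (rolling into the next day, 5 April 2026).
The standard-time date in Othua District, 5 April 2026, is outside the daylight-saving period (6 April – 26 October), so Othua District is on standard time, UTC+13:00.
19:00 UTC + 13h = 08:00 Othua District (rolling into the next day, 5 April 2026).

08:00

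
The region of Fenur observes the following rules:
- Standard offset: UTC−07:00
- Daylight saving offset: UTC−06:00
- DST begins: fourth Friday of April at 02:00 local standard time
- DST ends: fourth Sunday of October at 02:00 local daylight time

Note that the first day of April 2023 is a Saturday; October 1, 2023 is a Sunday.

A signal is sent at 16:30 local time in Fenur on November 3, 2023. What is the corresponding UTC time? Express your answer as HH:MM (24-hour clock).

1 April 2023 is a Saturday, so the first Friday is April 7 and the fourth is April 28.
1 October 2023 is a Sunday, so the first Sunday is October 1 and the fourth is October 22.
Daylight saving runs 28 April – 22 October; November 3, 2023 is outside that window, so Fenur is on standard time at UTC−07:00.
16:30 local + 7h = 23:30 UTC.

23:30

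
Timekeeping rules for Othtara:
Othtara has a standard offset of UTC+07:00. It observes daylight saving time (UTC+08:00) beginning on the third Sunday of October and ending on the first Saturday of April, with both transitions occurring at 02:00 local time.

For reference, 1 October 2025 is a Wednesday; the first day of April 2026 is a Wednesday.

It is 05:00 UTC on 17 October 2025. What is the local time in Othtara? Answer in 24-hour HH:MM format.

1 October 2025 is a Wednesday, so the first Sunday is October 5 and the third is October 19.
1 April 2026 is a Wednesday, so the first Saturday is April 4.
At the standard offset (UTC+07:00), 05:00 UTC + 7h = 12:00 Othtara standard time.
The standard-time date in Othtara, 17 October 2025, does not fall between 19 October 2025 and 4 April 2026, so daylight saving is not in effect and Othtara is at UTC+07:00.
05:00 UTC + 7h = 12:00 local.

12:00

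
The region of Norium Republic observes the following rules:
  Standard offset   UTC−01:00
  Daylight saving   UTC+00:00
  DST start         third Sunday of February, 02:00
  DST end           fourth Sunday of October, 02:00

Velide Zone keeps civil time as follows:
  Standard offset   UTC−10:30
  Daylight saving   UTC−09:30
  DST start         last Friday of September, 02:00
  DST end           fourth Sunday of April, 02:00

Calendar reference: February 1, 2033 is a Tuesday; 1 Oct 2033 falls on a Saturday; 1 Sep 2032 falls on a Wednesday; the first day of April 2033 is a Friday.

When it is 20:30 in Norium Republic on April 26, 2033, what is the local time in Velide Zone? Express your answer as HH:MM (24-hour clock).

1 February 2033 is a Tuesday, so the first Sunday is February 6 and the third is February 20.
1 October 2033 is a Saturday, so the first Sunday is October 2 and the fourth is October 23.
April 26, 2033 lies within the daylight-saving period (20 February – 23 October), so Norium Republic is on daylight time, UTC+00:00.
20:30 Norium Republic − 0h = 20:30 UTC.
1 September 2032 is a Wednesday, so Fridays fall on 3, 10, 17, 24; the last is September 24.
1 April 2033 is a Friday, so the first Sunday is April 3 and the fourth is April 24.
At the standard offset (UTC−10:30), 20:30 UTC − 10h30m = 10:00 Velide Zone standard time.
The standard-time date in Velide Zone, April 26, 2033, is outside the daylight-saving period (24 September 2032 – 24 April 2033), so Velide Zone is on standard time, UTC−10:30.
20:30 UTC − 10h30m = 10:00 Velide Zone.

10:00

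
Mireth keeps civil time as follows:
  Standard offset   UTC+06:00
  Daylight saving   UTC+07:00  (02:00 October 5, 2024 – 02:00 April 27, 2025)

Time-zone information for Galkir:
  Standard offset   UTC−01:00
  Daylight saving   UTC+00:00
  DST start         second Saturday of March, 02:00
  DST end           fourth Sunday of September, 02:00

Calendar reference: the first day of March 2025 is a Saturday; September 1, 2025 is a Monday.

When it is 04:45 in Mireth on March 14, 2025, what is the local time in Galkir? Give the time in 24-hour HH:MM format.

21:45

March 14, 2025 lies within the daylight-saving period (5 October 2024 – 27 April 2025), so Mireth is on daylight time, UTC+07:00.
04:45 Mireth − 7h = 21:45 UTC (rolling into the previous day, 13 March 2025).
1 March 2025 is a Saturday, so the first Saturday is March 1 and the second is March 8.
1 September 2025 is a Monday, so the first Sunday is September 7 and the fourth is September 28.
At the standard offset (UTC−01:00), 21:45 UTC − 1h = 20:45 Galkir standard time.
The standard-time date in Galkir, March 13, 2025, falls between 8 March and 28 September, so daylight saving is in effect and Galkir is at UTC+00:00.
21:45 UTC + 0h = 21:45 Galkir.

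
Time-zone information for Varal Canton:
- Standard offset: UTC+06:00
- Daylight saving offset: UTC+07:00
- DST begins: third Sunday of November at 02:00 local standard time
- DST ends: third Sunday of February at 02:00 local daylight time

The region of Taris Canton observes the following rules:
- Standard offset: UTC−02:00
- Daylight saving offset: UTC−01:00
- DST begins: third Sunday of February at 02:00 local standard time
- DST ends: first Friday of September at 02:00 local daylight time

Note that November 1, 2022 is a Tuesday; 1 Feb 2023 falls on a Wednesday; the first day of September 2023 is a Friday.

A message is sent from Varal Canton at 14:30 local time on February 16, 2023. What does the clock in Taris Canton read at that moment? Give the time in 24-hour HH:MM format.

05:30

1 November 2022 is a Tuesday, so the first Sunday is November 6 and the third is November 20.
1 February 2023 is a Wednesday, so the first Sunday is February 5 and the third is February 19.
February 16, 2023 falls between 20 November 2022 and 19 February 2023, so daylight saving is in effect and Varal Canton is at UTC+07:00.
14:30 Varal Canton − 7h = 07:30 UTC.
1 February 2023 is a Wednesday, so the first Sunday is February 5 and the third is February 19.
1 September 2023 is a Friday, so the first Friday is September 1.
At the standard offset (UTC−02:00), 07:30 UTC − 2h = 05:30 Taris Canton standard time.
The standard-time date in Taris Canton, February 16, 2023, does not fall between 19 February and 1 September, so daylight saving is not in effect and Taris Canton is at UTC−02:00.
07:30 UTC − 2h = 05:30 Taris Canton.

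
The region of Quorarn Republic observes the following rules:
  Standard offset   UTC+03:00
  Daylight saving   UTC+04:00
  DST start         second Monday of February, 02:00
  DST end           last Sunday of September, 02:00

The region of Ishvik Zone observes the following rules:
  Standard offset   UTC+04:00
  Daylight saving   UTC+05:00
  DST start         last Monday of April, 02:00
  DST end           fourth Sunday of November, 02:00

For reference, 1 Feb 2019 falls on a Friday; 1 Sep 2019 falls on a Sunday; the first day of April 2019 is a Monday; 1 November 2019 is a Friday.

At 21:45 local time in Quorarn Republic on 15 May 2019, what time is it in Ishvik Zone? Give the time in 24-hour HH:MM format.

1 February 2019 is a Friday, so the first Monday is February 4 and the second is February 11.
1 September 2019 is a Sunday, so Sundays fall on 1, 8, 15, 22, 29; the last is September 29.
15 May 2019 falls between 11 February and 29 September, so daylight saving is in effect and Quorarn Republic is at UTC+04:00.
21:45 Quorarn Republic − 4h = 17:45 UTC.
1 April 2019 is a Monday, so Mondays fall on 1, 8, 15, 22, 29; the last is April 29.
1 November 2019 is a Friday, so the first Sunday is November 3 and the fourth is November 24.
At the standard offset (UTC+04:00), 17:45 UTC + 4h = 21:45 Ishvik Zone standard time.
The standard-time date in Ishvik Zone, 15 May 2019, lies within the daylight-saving period (29 April – 24 November), so Ishvik Zone is on daylight time, UTC+05:00.
17:45 UTC + 5h = 22:45 Ishvik Zone.

22:45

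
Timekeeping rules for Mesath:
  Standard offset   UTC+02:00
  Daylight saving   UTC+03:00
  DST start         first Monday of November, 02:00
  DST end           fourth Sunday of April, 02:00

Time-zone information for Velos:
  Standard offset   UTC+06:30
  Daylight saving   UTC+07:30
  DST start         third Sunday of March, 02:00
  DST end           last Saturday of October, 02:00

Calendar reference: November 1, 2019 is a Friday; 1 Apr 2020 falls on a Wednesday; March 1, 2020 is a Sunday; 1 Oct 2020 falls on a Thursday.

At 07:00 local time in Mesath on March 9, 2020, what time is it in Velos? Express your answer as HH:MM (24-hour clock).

1 November 2019 is a Friday, so the first Monday is November 4.
1 April 2020 is a Wednesday, so the first Sunday is April 5 and the fourth is April 26.
March 9, 2020 falls between 4 November 2019 and 26 April 2020, so daylight saving is in effect and Mesath is at UTC+03:00.
07:00 Mesath − 3h = 04:00 UTC.
1 March 2020 is a Sunday, so the first Sunday is March 1 and the third is March 15.
1 October 2020 is a Thursday, so Saturdays fall on 3, 10, 17, 24, 31; the last is October 31.
At the standard offset (UTC+06:30), 04:00 UTC + 6h30m = 10:30 Velos standard time.
Daylight saving runs 15 March – 31 October; the standard-time date in Velos, March 9, 2020, is outside that window, so Velos is on standard time at UTC+06:30.
04:00 UTC + 6h30m = 10:30 Velos.

10:30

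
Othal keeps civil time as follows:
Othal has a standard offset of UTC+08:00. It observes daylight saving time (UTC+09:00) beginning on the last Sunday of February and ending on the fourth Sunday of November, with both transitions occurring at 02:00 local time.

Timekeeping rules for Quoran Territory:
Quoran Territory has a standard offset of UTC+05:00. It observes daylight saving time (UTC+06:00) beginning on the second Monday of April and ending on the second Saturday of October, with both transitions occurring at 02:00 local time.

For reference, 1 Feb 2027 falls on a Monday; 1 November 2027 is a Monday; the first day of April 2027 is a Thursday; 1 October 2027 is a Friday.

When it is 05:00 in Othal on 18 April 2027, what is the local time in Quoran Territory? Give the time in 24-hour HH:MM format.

02:00

1 February 2027 is a Monday, so Sundays fall on 7, 14, 21, 28; the last is February 28.
1 November 2027 is a Monday, so the first Sunday is November 7 and the fourth is November 28.
18 April 2027 lies within the daylight-saving period (28 February – 28 November), so Othal is on daylight time, UTC+09:00.
05:00 Othal − 9h = 20:00 UTC (rolling into the previous day, 17 April 2027).
1 April 2027 is a Thursday, so the first Monday is April 5 and the second is April 12.
1 October 2027 is a Friday, so the first Saturday is October 2 and the second is October 9.
At the standard offset (UTC+05:00), 20:00 UTC + 5h = 01:00 Quoran Territory standard time (rolling into the next day, 18 April 2027).
Daylight saving runs 12 April – 9 October; the standard-time date in Quoran Territory, 18 April 2027, is inside that window, so Quoran Territory is at UTC+06:00.
20:00 UTC + 6h = 02:00 Quoran Territory (rolling into the next day, 18 April 2027).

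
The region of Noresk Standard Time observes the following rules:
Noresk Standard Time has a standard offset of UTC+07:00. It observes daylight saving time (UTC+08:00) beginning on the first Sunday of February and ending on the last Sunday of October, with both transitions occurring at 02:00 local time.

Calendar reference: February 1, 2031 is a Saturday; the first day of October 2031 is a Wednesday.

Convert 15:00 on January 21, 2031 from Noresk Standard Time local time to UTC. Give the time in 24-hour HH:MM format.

1 February 2031 is a Saturday, so the first Sunday is February 2.
1 October 2031 is a Wednesday, so Sundays fall on 5, 12, 19, 26; the last is October 26.
January 21, 2031 is outside the daylight-saving period (2 February – 26 October), so Noresk Standard Time is on standard time, UTC+07:00.
15:00 local − 7h = 08:00 UTC.

08:00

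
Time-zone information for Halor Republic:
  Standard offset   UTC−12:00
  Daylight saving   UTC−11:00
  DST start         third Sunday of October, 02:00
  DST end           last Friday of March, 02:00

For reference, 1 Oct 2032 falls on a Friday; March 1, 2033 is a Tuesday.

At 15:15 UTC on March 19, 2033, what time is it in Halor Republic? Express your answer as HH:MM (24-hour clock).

04:15

1 October 2032 is a Friday, so the first Sunday is October 3 and the third is October 17.
1 March 2033 is a Tuesday, so Fridays fall on 4, 11, 18, 25; the last is March 25.
At the standard offset (UTC−12:00), 15:15 UTC − 12h = 03:15 Halor Republic standard time.
The standard-time date in Halor Republic, March 19, 2033, lies within the daylight-saving period (17 October 2032 – 25 March 2033), so Halor Republic is on daylight time, UTC−11:00.
15:15 UTC − 11h = 04:15 local.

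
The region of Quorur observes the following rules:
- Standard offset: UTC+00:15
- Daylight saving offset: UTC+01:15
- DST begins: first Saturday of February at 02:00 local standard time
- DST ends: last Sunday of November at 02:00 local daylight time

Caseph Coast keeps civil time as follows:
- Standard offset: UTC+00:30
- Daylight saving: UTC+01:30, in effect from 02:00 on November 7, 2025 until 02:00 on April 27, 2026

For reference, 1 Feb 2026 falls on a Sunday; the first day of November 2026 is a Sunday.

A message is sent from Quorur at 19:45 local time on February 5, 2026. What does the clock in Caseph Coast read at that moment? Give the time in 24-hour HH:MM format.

1 February 2026 is a Sunday, so the first Saturday is February 7.
1 November 2026 is a Sunday, so Sundays fall on 1, 8, 15, 22, 29; the last is November 29.
Daylight saving runs 7 February – 29 November; February 5, 2026 is outside that window, so Quorur is on standard time at UTC+00:15.
19:45 Quorur − 0h15m = 19:30 UTC.
At the standard offset (UTC+00:30), 19:30 UTC + 0h30m = 20:00 Caseph Coast standard time.
The standard-time date in Caseph Coast, February 5, 2026, falls between 7 November 2025 and 27 April 2026, so daylight saving is in effect and Caseph Coast is at UTC+01:30.
19:30 UTC + 1h30m = 21:00 Caseph Coast.

21:00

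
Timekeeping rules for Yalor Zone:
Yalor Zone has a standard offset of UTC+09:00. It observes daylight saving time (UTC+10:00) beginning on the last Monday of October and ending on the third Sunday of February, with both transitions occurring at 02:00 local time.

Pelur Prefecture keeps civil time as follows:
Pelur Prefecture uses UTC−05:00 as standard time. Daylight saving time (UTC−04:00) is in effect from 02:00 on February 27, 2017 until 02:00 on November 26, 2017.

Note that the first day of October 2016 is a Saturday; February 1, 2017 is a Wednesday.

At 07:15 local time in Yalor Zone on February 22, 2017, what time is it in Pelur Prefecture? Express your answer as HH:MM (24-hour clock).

1 October 2016 is a Saturday, so Mondays fall on 3, 10, 17, 24, 31; the last is October 31.
1 February 2017 is a Wednesday, so the first Sunday is February 5 and the third is February 19.
Daylight saving runs 31 October 2016 – 19 February 2017; February 22, 2017 is outside that window, so Yalor Zone is on standard time at UTC+09:00.
07:15 Yalor Zone − 9h = 22:15 UTC (rolling into the previous day, 21 February 2017).
At the standard offset (UTC−05:00), 22:15 UTC − 5h = 17:15 Pelur Prefecture standard time.
Daylight saving runs 27 February – 26 November; the standard-time date in Pelur Prefecture, February 21, 2017, is outside that window, so Pelur Prefecture is on standard time at UTC−05:00.
22:15 UTC − 5h = 17:15 Pelur Prefecture.

17:15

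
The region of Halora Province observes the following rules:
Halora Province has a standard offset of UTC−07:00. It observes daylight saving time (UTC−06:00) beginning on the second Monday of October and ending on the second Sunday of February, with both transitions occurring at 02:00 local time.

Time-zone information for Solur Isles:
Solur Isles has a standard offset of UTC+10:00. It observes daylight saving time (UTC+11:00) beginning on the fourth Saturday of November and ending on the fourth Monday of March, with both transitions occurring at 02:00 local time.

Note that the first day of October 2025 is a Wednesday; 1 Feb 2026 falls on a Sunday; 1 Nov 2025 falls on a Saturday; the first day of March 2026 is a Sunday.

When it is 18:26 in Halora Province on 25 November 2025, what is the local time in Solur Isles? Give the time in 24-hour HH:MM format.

11:26

1 October 2025 is a Wednesday, so the first Monday is October 6 and the second is October 13.
1 February 2026 is a Sunday, so the first Sunday is February 1 and the second is February 8.
25 November 2025 lies within the daylight-saving period (13 October 2025 – 8 February 2026), so Halora Province is on daylight time, UTC−06:00.
18:26 Halora Province + 6h = 00:26 UTC (rolling into the next day, 26 November 2025).
1 November 2025 is a Saturday, so the first Saturday is November 1 and the fourth is November 22.
1 March 2026 is a Sunday, so the first Monday is March 2 and the fourth is March 23.
At the standard offset (UTC+10:00), 00:26 UTC + 10h = 10:26 Solur Isles standard time.
The standard-time date in Solur Isles, 26 November 2025, lies within the daylight-saving period (22 November 2025 – 23 March 2026), so Solur Isles is on daylight time, UTC+11:00.
00:26 UTC + 11h = 11:26 Solur Isles.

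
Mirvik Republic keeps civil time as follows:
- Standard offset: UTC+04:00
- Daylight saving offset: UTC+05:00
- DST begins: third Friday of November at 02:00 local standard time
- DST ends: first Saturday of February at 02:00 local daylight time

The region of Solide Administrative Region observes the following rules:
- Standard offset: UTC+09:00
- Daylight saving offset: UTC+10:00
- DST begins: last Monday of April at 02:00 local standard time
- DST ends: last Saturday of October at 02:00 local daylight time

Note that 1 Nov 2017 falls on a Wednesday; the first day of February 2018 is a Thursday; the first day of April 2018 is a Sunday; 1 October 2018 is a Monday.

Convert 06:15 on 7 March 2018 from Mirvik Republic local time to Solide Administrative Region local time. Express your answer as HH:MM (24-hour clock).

11:15

1 November 2017 is a Wednesday, so the first Friday is November 3 and the third is November 17.
1 February 2018 is a Thursday, so the first Saturday is February 3.
Daylight saving runs 17 November 2017 – 3 February 2018; 7 March 2018 is outside that window, so Mirvik Republic is on standard time at UTC+04:00.
06:15 Mirvik Republic − 4h = 02:15 UTC.
1 April 2018 is a Sunday, so Mondays fall on 2, 9, 16, 23, 30; the last is April 30.
1 October 2018 is a Monday, so Saturdays fall on 6, 13, 20, 27; the last is October 27.
At the standard offset (UTC+09:00), 02:15 UTC + 9h = 11:15 Solide Administrative Region standard time.
The standard-time date in Solide Administrative Region, 7 March 2018, does not fall between 30 April and 27 October, so daylight saving is not in effect and Solide Administrative Region is at UTC+09:00.
02:15 UTC + 9h = 11:15 Solide Administrative Region.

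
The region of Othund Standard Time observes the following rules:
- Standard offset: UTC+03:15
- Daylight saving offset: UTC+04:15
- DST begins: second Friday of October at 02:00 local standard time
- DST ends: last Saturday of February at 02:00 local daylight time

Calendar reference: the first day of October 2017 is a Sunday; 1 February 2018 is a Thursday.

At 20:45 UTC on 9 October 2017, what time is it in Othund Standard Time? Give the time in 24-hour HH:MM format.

00:00

1 October 2017 is a Sunday, so the first Friday is October 6 and the second is October 13.
1 February 2018 is a Thursday, so Saturdays fall on 3, 10, 17, 24; the last is February 24.
At the standard offset (UTC+03:15), 20:45 UTC + 3h15m = 00:00 Othund Standard Time standard time (rolling into the next day, 10 October 2017).
Daylight saving runs 13 October 2017 – 24 February 2018; the standard-time date in Othund Standard Time, 10 October 2017, is outside that window, so Othund Standard Time is on standard time at UTC+03:15.
20:45 UTC + 3h15m = 00:00 local (rolling into the next day, 10 October 2017).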